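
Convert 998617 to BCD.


Each digit → 4-bit binary:
  9 → 1001
  9 → 1001
  8 → 1000
  6 → 0110
  1 → 0001
  7 → 0111
= 1001 1001 1000 0110 0001 0111


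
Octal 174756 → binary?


Each octal digit → 3 binary bits:
  1 = 001
  7 = 111
  4 = 100
  7 = 111
  5 = 101
  6 = 110
Concatenate: 001 111 100 111 101 110
= 001111100111101110


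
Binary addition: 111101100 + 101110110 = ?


Align and add column by column (LSB to MSB, carry propagating):
  0111101100
+ 0101110110
  ----------
  col 0: 0 + 0 + 0 (carry in) = 0 → bit 0, carry out 0
  col 1: 0 + 1 + 0 (carry in) = 1 → bit 1, carry out 0
  col 2: 1 + 1 + 0 (carry in) = 2 → bit 0, carry out 1
  col 3: 1 + 0 + 1 (carry in) = 2 → bit 0, carry out 1
  col 4: 0 + 1 + 1 (carry in) = 2 → bit 0, carry out 1
  col 5: 1 + 1 + 1 (carry in) = 3 → bit 1, carry out 1
  col 6: 1 + 1 + 1 (carry in) = 3 → bit 1, carry out 1
  col 7: 1 + 0 + 1 (carry in) = 2 → bit 0, carry out 1
  col 8: 1 + 1 + 1 (carry in) = 3 → bit 1, carry out 1
  col 9: 0 + 0 + 1 (carry in) = 1 → bit 1, carry out 0
Reading bits MSB→LSB: 1101100010
Strip leading zeros: 1101100010
= 1101100010


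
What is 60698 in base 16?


Divide by 16 repeatedly:
60698 ÷ 16 = 3793 remainder 10 (A)
3793 ÷ 16 = 237 remainder 1 (1)
237 ÷ 16 = 14 remainder 13 (D)
14 ÷ 16 = 0 remainder 14 (E)
Reading remainders bottom-up:
= 0xED1A


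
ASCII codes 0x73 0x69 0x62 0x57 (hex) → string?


Codes (hex): 0x73 0x69 0x62 0x57
Per-code ASCII lookup:
  0x73 = 115  (range 97-122: lowercase, 115 - 97 = 18) → 's'
  0x69 = 105  (range 97-122: lowercase, 105 - 97 = 8) → 'i'
  0x62 = 98  (range 97-122: lowercase, 98 - 97 = 1) → 'b'
  0x57 = 87  (range 65-90: uppercase, 87 - 65 = 22) → 'W'
= 'sibW'


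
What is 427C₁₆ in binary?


Each hex digit → 4 binary bits:
  4 = 0100
  2 = 0010
  7 = 0111
  C = 1100
Concatenate: 0100 0010 0111 1100
= 0100001001111100


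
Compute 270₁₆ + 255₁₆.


Align and add column by column (LSB to MSB, each column mod 16 with carry):
  0270
+ 0255
  ----
  col 0: 0(0) + 5(5) + 0 (carry in) = 5 → 5(5), carry out 0
  col 1: 7(7) + 5(5) + 0 (carry in) = 12 → C(12), carry out 0
  col 2: 2(2) + 2(2) + 0 (carry in) = 4 → 4(4), carry out 0
  col 3: 0(0) + 0(0) + 0 (carry in) = 0 → 0(0), carry out 0
Reading digits MSB→LSB: 04C5
Strip leading zeros: 4C5
= 0x4C5


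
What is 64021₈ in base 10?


Positional values:
Position 0: 1 × 8^0 = 1
Position 1: 2 × 8^1 = 16
Position 2: 0 × 8^2 = 0
Position 3: 4 × 8^3 = 2048
Position 4: 6 × 8^4 = 24576
Sum = 1 + 16 + 0 + 2048 + 24576
= 26641


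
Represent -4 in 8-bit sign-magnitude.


Sign bit: 1 (negative)
Magnitude: 4 = 0000100
= 10000100


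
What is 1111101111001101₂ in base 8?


Group into 3-bit groups: 001111101111001101
  001 = 1
  111 = 7
  101 = 5
  111 = 7
  001 = 1
  101 = 5
= 0o175715


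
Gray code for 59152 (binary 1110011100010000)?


Binary: 1110011100010000
Gray code: G = B XOR (B >> 1)
B >> 1 = 0111001110001000
1110011100010000 XOR 0111001110001000:
  1 XOR 0 = 1
  1 XOR 1 = 0
  1 XOR 1 = 0
  0 XOR 1 = 1
  0 XOR 0 = 0
  1 XOR 0 = 1
  1 XOR 1 = 0
  1 XOR 1 = 0
  0 XOR 1 = 1
  0 XOR 0 = 0
  0 XOR 0 = 0
  1 XOR 0 = 1
  0 XOR 1 = 1
  0 XOR 0 = 0
  0 XOR 0 = 0
  0 XOR 0 = 0
= 1001010010011000


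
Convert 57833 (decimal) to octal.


Divide by 8 repeatedly:
57833 ÷ 8 = 7229 remainder 1
7229 ÷ 8 = 903 remainder 5
903 ÷ 8 = 112 remainder 7
112 ÷ 8 = 14 remainder 0
14 ÷ 8 = 1 remainder 6
1 ÷ 8 = 0 remainder 1
Reading remainders bottom-up:
= 0o160751


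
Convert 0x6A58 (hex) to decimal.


Positional values:
Position 0: 8 × 16^0 = 8 × 1 = 8
Position 1: 5 × 16^1 = 5 × 16 = 80
Position 2: A × 16^2 = 10 × 256 = 2560
Position 3: 6 × 16^3 = 6 × 4096 = 24576
Sum = 8 + 80 + 2560 + 24576
= 27224


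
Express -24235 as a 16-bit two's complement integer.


Original: 0101111010101011
Step 1 - Invert all bits: 1010000101010100
Step 2 - Add 1: 1010000101010100 + 1
= 1010000101010101 (represents -24235)


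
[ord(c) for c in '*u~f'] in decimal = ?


String: '*u~f'  (4 characters)
Per-character ASCII lookup:
  '*': special character: '*' = 42
  'u': lowercase starts at 97: 'u' = 97 + 20 = 117
  '~': special character: '~' = 126
  'f': lowercase starts at 97: 'f' = 97 + 5 = 102
= 42 117 126 102


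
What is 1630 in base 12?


Divide by 12 repeatedly:
1630 ÷ 12 = 135 remainder 10
135 ÷ 12 = 11 remainder 3
11 ÷ 12 = 0 remainder 11
Reading remainders bottom-up:
= B3A


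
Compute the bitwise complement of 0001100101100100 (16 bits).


Original: 0001100101100100
Invert all bits:
  bit 0: 0 → 1
  bit 1: 0 → 1
  bit 2: 0 → 1
  bit 3: 1 → 0
  bit 4: 1 → 0
  bit 5: 0 → 1
  bit 6: 0 → 1
  bit 7: 1 → 0
  bit 8: 0 → 1
  bit 9: 1 → 0
  bit 10: 1 → 0
  bit 11: 0 → 1
  bit 12: 0 → 1
  bit 13: 1 → 0
  bit 14: 0 → 1
  bit 15: 0 → 1
= 1110011010011011


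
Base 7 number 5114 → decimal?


Positional values (base 7):
  4 × 7^0 = 4 × 1 = 4
  1 × 7^1 = 1 × 7 = 7
  1 × 7^2 = 1 × 49 = 49
  5 × 7^3 = 5 × 343 = 1715
Sum = 4 + 7 + 49 + 1715
= 1775


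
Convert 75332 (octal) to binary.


Each octal digit → 3 binary bits:
  7 = 111
  5 = 101
  3 = 011
  3 = 011
  2 = 010
Concatenate: 111 101 011 011 010
= 111101011011010


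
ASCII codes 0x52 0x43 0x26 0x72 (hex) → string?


Codes (hex): 0x52 0x43 0x26 0x72
Per-code ASCII lookup:
  0x52 = 82  (range 65-90: uppercase, 82 - 65 = 17) → 'R'
  0x43 = 67  (range 65-90: uppercase, 67 - 65 = 2) → 'C'
  0x26 = 38  (special character) → '&'
  0x72 = 114  (range 97-122: lowercase, 114 - 97 = 17) → 'r'
= 'RC&r'


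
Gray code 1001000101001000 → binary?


Gray code: 1001000101001000
MSB stays the same: 1
Each subsequent bit = prev_binary XOR current_gray:
  B[1] = 1 XOR 0 = 1
  B[2] = 1 XOR 0 = 1
  B[3] = 1 XOR 1 = 0
  B[4] = 0 XOR 0 = 0
  B[5] = 0 XOR 0 = 0
  B[6] = 0 XOR 0 = 0
  B[7] = 0 XOR 1 = 1
  B[8] = 1 XOR 0 = 1
  B[9] = 1 XOR 1 = 0
  B[10] = 0 XOR 0 = 0
  B[11] = 0 XOR 0 = 0
  B[12] = 0 XOR 1 = 1
  B[13] = 1 XOR 0 = 1
  B[14] = 1 XOR 0 = 1
  B[15] = 1 XOR 0 = 1
= 1110000110001111 (57743 decimal)


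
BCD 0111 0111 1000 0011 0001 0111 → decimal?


Each 4-bit group → digit:
  0111 → 7
  0111 → 7
  1000 → 8
  0011 → 3
  0001 → 1
  0111 → 7
= 778317


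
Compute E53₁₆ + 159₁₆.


Align and add column by column (LSB to MSB, each column mod 16 with carry):
  0E53
+ 0159
  ----
  col 0: 3(3) + 9(9) + 0 (carry in) = 12 → C(12), carry out 0
  col 1: 5(5) + 5(5) + 0 (carry in) = 10 → A(10), carry out 0
  col 2: E(14) + 1(1) + 0 (carry in) = 15 → F(15), carry out 0
  col 3: 0(0) + 0(0) + 0 (carry in) = 0 → 0(0), carry out 0
Reading digits MSB→LSB: 0FAC
Strip leading zeros: FAC
= 0xFAC


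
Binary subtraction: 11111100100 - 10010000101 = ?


Align and subtract column by column (LSB to MSB, borrowing when needed):
  11111100100
- 10010000101
  -----------
  col 0: (0 - 0 borrow-in) - 1 → borrow from next column: (0+2) - 1 = 1, borrow out 1
  col 1: (0 - 1 borrow-in) - 0 → borrow from next column: (-1+2) - 0 = 1, borrow out 1
  col 2: (1 - 1 borrow-in) - 1 → borrow from next column: (0+2) - 1 = 1, borrow out 1
  col 3: (0 - 1 borrow-in) - 0 → borrow from next column: (-1+2) - 0 = 1, borrow out 1
  col 4: (0 - 1 borrow-in) - 0 → borrow from next column: (-1+2) - 0 = 1, borrow out 1
  col 5: (1 - 1 borrow-in) - 0 → 0 - 0 = 0, borrow out 0
  col 6: (1 - 0 borrow-in) - 0 → 1 - 0 = 1, borrow out 0
  col 7: (1 - 0 borrow-in) - 1 → 1 - 1 = 0, borrow out 0
  col 8: (1 - 0 borrow-in) - 0 → 1 - 0 = 1, borrow out 0
  col 9: (1 - 0 borrow-in) - 0 → 1 - 0 = 1, borrow out 0
  col 10: (1 - 0 borrow-in) - 1 → 1 - 1 = 0, borrow out 0
Reading bits MSB→LSB: 01101011111
Strip leading zeros: 1101011111
= 1101011111


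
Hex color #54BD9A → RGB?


Hex: #54BD9A
R = 54₁₆ = 84
G = BD₁₆ = 189
B = 9A₁₆ = 154
= RGB(84, 189, 154)


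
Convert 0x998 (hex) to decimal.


Positional values:
Position 0: 8 × 16^0 = 8 × 1 = 8
Position 1: 9 × 16^1 = 9 × 16 = 144
Position 2: 9 × 16^2 = 9 × 256 = 2304
Sum = 8 + 144 + 2304
= 2456


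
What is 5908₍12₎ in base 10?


Positional values (base 12):
  8 × 12^0 = 8 × 1 = 8
  0 × 12^1 = 0 × 12 = 0
  9 × 12^2 = 9 × 144 = 1296
  5 × 12^3 = 5 × 1728 = 8640
Sum = 8 + 0 + 1296 + 8640
= 9944


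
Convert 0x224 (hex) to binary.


Each hex digit → 4 binary bits:
  2 = 0010
  2 = 0010
  4 = 0100
Concatenate: 0010 0010 0100
= 001000100100


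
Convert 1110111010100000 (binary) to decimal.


Positional values:
Bit 5: 1 × 2^5 = 32
Bit 7: 1 × 2^7 = 128
Bit 9: 1 × 2^9 = 512
Bit 10: 1 × 2^10 = 1024
Bit 11: 1 × 2^11 = 2048
Bit 13: 1 × 2^13 = 8192
Bit 14: 1 × 2^14 = 16384
Bit 15: 1 × 2^15 = 32768
Sum = 32 + 128 + 512 + 1024 + 2048 + 8192 + 16384 + 32768
= 61088


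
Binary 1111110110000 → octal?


Group into 3-bit groups: 001111110110000
  001 = 1
  111 = 7
  110 = 6
  110 = 6
  000 = 0
= 0o17660


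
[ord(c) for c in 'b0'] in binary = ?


String: 'b0'  (2 characters)
Per-character ASCII lookup:
  'b': lowercase starts at 97: 'b' = 97 + 1 = 98 → 1100010
  '0': digits start at 48: '0' = 48 + 0 = 48 → 110000
= 1100010 110000


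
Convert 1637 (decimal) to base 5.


Divide by 5 repeatedly:
1637 ÷ 5 = 327 remainder 2
327 ÷ 5 = 65 remainder 2
65 ÷ 5 = 13 remainder 0
13 ÷ 5 = 2 remainder 3
2 ÷ 5 = 0 remainder 2
Reading remainders bottom-up:
= 23022


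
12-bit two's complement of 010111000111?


Original: 010111000111
Step 1 - Invert all bits: 101000111000
Step 2 - Add 1: 101000111000 + 1
= 101000111001 (represents -1479)


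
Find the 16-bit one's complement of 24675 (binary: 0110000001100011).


Original: 0110000001100011
Invert all bits:
  bit 0: 0 → 1
  bit 1: 1 → 0
  bit 2: 1 → 0
  bit 3: 0 → 1
  bit 4: 0 → 1
  bit 5: 0 → 1
  bit 6: 0 → 1
  bit 7: 0 → 1
  bit 8: 0 → 1
  bit 9: 1 → 0
  bit 10: 1 → 0
  bit 11: 0 → 1
  bit 12: 0 → 1
  bit 13: 0 → 1
  bit 14: 1 → 0
  bit 15: 1 → 0
= 1001111110011100


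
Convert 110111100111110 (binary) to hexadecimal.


Group into 4-bit nibbles: 0110111100111110
  0110 = 6
  1111 = F
  0011 = 3
  1110 = E
= 0x6F3E


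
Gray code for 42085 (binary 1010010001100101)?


Binary: 1010010001100101
Gray code: G = B XOR (B >> 1)
B >> 1 = 0101001000110010
1010010001100101 XOR 0101001000110010:
  1 XOR 0 = 1
  0 XOR 1 = 1
  1 XOR 0 = 1
  0 XOR 1 = 1
  0 XOR 0 = 0
  1 XOR 0 = 1
  0 XOR 1 = 1
  0 XOR 0 = 0
  0 XOR 0 = 0
  1 XOR 0 = 1
  1 XOR 1 = 0
  0 XOR 1 = 1
  0 XOR 0 = 0
  1 XOR 0 = 1
  0 XOR 1 = 1
  1 XOR 0 = 1
= 1111011001010111


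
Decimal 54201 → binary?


Divide by 2 repeatedly:
54201 ÷ 2 = 27100 remainder 1
27100 ÷ 2 = 13550 remainder 0
13550 ÷ 2 = 6775 remainder 0
6775 ÷ 2 = 3387 remainder 1
3387 ÷ 2 = 1693 remainder 1
1693 ÷ 2 = 846 remainder 1
846 ÷ 2 = 423 remainder 0
423 ÷ 2 = 211 remainder 1
211 ÷ 2 = 105 remainder 1
105 ÷ 2 = 52 remainder 1
52 ÷ 2 = 26 remainder 0
26 ÷ 2 = 13 remainder 0
13 ÷ 2 = 6 remainder 1
6 ÷ 2 = 3 remainder 0
3 ÷ 2 = 1 remainder 1
1 ÷ 2 = 0 remainder 1
Reading remainders bottom-up:
= 1101001110111001


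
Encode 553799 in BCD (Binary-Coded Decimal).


Each digit → 4-bit binary:
  5 → 0101
  5 → 0101
  3 → 0011
  7 → 0111
  9 → 1001
  9 → 1001
= 0101 0101 0011 0111 1001 1001


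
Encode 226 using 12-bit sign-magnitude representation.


Sign bit: 0 (positive)
Magnitude: 226 = 00011100010
= 000011100010


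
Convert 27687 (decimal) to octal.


Divide by 8 repeatedly:
27687 ÷ 8 = 3460 remainder 7
3460 ÷ 8 = 432 remainder 4
432 ÷ 8 = 54 remainder 0
54 ÷ 8 = 6 remainder 6
6 ÷ 8 = 0 remainder 6
Reading remainders bottom-up:
= 0o66047


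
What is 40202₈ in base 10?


Positional values:
Position 0: 2 × 8^0 = 2
Position 1: 0 × 8^1 = 0
Position 2: 2 × 8^2 = 128
Position 3: 0 × 8^3 = 0
Position 4: 4 × 8^4 = 16384
Sum = 2 + 0 + 128 + 0 + 16384
= 16514


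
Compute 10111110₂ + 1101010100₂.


Align and add column by column (LSB to MSB, carry propagating):
  00010111110
+ 01101010100
  -----------
  col 0: 0 + 0 + 0 (carry in) = 0 → bit 0, carry out 0
  col 1: 1 + 0 + 0 (carry in) = 1 → bit 1, carry out 0
  col 2: 1 + 1 + 0 (carry in) = 2 → bit 0, carry out 1
  col 3: 1 + 0 + 1 (carry in) = 2 → bit 0, carry out 1
  col 4: 1 + 1 + 1 (carry in) = 3 → bit 1, carry out 1
  col 5: 1 + 0 + 1 (carry in) = 2 → bit 0, carry out 1
  col 6: 0 + 1 + 1 (carry in) = 2 → bit 0, carry out 1
  col 7: 1 + 0 + 1 (carry in) = 2 → bit 0, carry out 1
  col 8: 0 + 1 + 1 (carry in) = 2 → bit 0, carry out 1
  col 9: 0 + 1 + 1 (carry in) = 2 → bit 0, carry out 1
  col 10: 0 + 0 + 1 (carry in) = 1 → bit 1, carry out 0
Reading bits MSB→LSB: 10000010010
Strip leading zeros: 10000010010
= 10000010010


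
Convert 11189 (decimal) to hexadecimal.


Divide by 16 repeatedly:
11189 ÷ 16 = 699 remainder 5 (5)
699 ÷ 16 = 43 remainder 11 (B)
43 ÷ 16 = 2 remainder 11 (B)
2 ÷ 16 = 0 remainder 2 (2)
Reading remainders bottom-up:
= 0x2BB5


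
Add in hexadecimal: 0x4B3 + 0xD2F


Align and add column by column (LSB to MSB, each column mod 16 with carry):
  04B3
+ 0D2F
  ----
  col 0: 3(3) + F(15) + 0 (carry in) = 18 → 2(2), carry out 1
  col 1: B(11) + 2(2) + 1 (carry in) = 14 → E(14), carry out 0
  col 2: 4(4) + D(13) + 0 (carry in) = 17 → 1(1), carry out 1
  col 3: 0(0) + 0(0) + 1 (carry in) = 1 → 1(1), carry out 0
Reading digits MSB→LSB: 11E2
Strip leading zeros: 11E2
= 0x11E2


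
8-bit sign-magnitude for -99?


Sign bit: 1 (negative)
Magnitude: 99 = 1100011
= 11100011


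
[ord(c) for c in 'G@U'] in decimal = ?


String: 'G@U'  (3 characters)
Per-character ASCII lookup:
  'G': uppercase starts at 65: 'G' = 65 + 6 = 71
  '@': special character: '@' = 64
  'U': uppercase starts at 65: 'U' = 65 + 20 = 85
= 71 64 85


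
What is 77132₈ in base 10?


Positional values:
Position 0: 2 × 8^0 = 2
Position 1: 3 × 8^1 = 24
Position 2: 1 × 8^2 = 64
Position 3: 7 × 8^3 = 3584
Position 4: 7 × 8^4 = 28672
Sum = 2 + 24 + 64 + 3584 + 28672
= 32346


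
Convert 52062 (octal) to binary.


Each octal digit → 3 binary bits:
  5 = 101
  2 = 010
  0 = 000
  6 = 110
  2 = 010
Concatenate: 101 010 000 110 010
= 101010000110010


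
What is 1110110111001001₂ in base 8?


Group into 3-bit groups: 001110110111001001
  001 = 1
  110 = 6
  110 = 6
  111 = 7
  001 = 1
  001 = 1
= 0o166711


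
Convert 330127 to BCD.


Each digit → 4-bit binary:
  3 → 0011
  3 → 0011
  0 → 0000
  1 → 0001
  2 → 0010
  7 → 0111
= 0011 0011 0000 0001 0010 0111


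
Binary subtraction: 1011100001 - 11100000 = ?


Align and subtract column by column (LSB to MSB, borrowing when needed):
  1011100001
- 0011100000
  ----------
  col 0: (1 - 0 borrow-in) - 0 → 1 - 0 = 1, borrow out 0
  col 1: (0 - 0 borrow-in) - 0 → 0 - 0 = 0, borrow out 0
  col 2: (0 - 0 borrow-in) - 0 → 0 - 0 = 0, borrow out 0
  col 3: (0 - 0 borrow-in) - 0 → 0 - 0 = 0, borrow out 0
  col 4: (0 - 0 borrow-in) - 0 → 0 - 0 = 0, borrow out 0
  col 5: (1 - 0 borrow-in) - 1 → 1 - 1 = 0, borrow out 0
  col 6: (1 - 0 borrow-in) - 1 → 1 - 1 = 0, borrow out 0
  col 7: (1 - 0 borrow-in) - 1 → 1 - 1 = 0, borrow out 0
  col 8: (0 - 0 borrow-in) - 0 → 0 - 0 = 0, borrow out 0
  col 9: (1 - 0 borrow-in) - 0 → 1 - 0 = 1, borrow out 0
Reading bits MSB→LSB: 1000000001
Strip leading zeros: 1000000001
= 1000000001


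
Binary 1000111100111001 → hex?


Group into 4-bit nibbles: 1000111100111001
  1000 = 8
  1111 = F
  0011 = 3
  1001 = 9
= 0x8F39


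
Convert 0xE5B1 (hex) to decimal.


Positional values:
Position 0: 1 × 16^0 = 1 × 1 = 1
Position 1: B × 16^1 = 11 × 16 = 176
Position 2: 5 × 16^2 = 5 × 256 = 1280
Position 3: E × 16^3 = 14 × 4096 = 57344
Sum = 1 + 176 + 1280 + 57344
= 58801


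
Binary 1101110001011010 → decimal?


Positional values:
Bit 1: 1 × 2^1 = 2
Bit 3: 1 × 2^3 = 8
Bit 4: 1 × 2^4 = 16
Bit 6: 1 × 2^6 = 64
Bit 10: 1 × 2^10 = 1024
Bit 11: 1 × 2^11 = 2048
Bit 12: 1 × 2^12 = 4096
Bit 14: 1 × 2^14 = 16384
Bit 15: 1 × 2^15 = 32768
Sum = 2 + 8 + 16 + 64 + 1024 + 2048 + 4096 + 16384 + 32768
= 56410


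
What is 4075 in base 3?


Divide by 3 repeatedly:
4075 ÷ 3 = 1358 remainder 1
1358 ÷ 3 = 452 remainder 2
452 ÷ 3 = 150 remainder 2
150 ÷ 3 = 50 remainder 0
50 ÷ 3 = 16 remainder 2
16 ÷ 3 = 5 remainder 1
5 ÷ 3 = 1 remainder 2
1 ÷ 3 = 0 remainder 1
Reading remainders bottom-up:
= 12120221


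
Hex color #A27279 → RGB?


Hex: #A27279
R = A2₁₆ = 162
G = 72₁₆ = 114
B = 79₁₆ = 121
= RGB(162, 114, 121)


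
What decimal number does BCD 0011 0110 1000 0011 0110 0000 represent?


Each 4-bit group → digit:
  0011 → 3
  0110 → 6
  1000 → 8
  0011 → 3
  0110 → 6
  0000 → 0
= 368360


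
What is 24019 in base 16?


Divide by 16 repeatedly:
24019 ÷ 16 = 1501 remainder 3 (3)
1501 ÷ 16 = 93 remainder 13 (D)
93 ÷ 16 = 5 remainder 13 (D)
5 ÷ 16 = 0 remainder 5 (5)
Reading remainders bottom-up:
= 0x5DD3


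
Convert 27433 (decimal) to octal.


Divide by 8 repeatedly:
27433 ÷ 8 = 3429 remainder 1
3429 ÷ 8 = 428 remainder 5
428 ÷ 8 = 53 remainder 4
53 ÷ 8 = 6 remainder 5
6 ÷ 8 = 0 remainder 6
Reading remainders bottom-up:
= 0o65451


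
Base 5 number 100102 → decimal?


Positional values (base 5):
  2 × 5^0 = 2 × 1 = 2
  0 × 5^1 = 0 × 5 = 0
  1 × 5^2 = 1 × 25 = 25
  0 × 5^3 = 0 × 125 = 0
  0 × 5^4 = 0 × 625 = 0
  1 × 5^5 = 1 × 3125 = 3125
Sum = 2 + 0 + 25 + 0 + 0 + 3125
= 3152


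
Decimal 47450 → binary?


Divide by 2 repeatedly:
47450 ÷ 2 = 23725 remainder 0
23725 ÷ 2 = 11862 remainder 1
11862 ÷ 2 = 5931 remainder 0
5931 ÷ 2 = 2965 remainder 1
2965 ÷ 2 = 1482 remainder 1
1482 ÷ 2 = 741 remainder 0
741 ÷ 2 = 370 remainder 1
370 ÷ 2 = 185 remainder 0
185 ÷ 2 = 92 remainder 1
92 ÷ 2 = 46 remainder 0
46 ÷ 2 = 23 remainder 0
23 ÷ 2 = 11 remainder 1
11 ÷ 2 = 5 remainder 1
5 ÷ 2 = 2 remainder 1
2 ÷ 2 = 1 remainder 0
1 ÷ 2 = 0 remainder 1
Reading remainders bottom-up:
= 1011100101011010


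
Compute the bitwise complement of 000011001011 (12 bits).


Original: 000011001011
Invert all bits:
  bit 0: 0 → 1
  bit 1: 0 → 1
  bit 2: 0 → 1
  bit 3: 0 → 1
  bit 4: 1 → 0
  bit 5: 1 → 0
  bit 6: 0 → 1
  bit 7: 0 → 1
  bit 8: 1 → 0
  bit 9: 0 → 1
  bit 10: 1 → 0
  bit 11: 1 → 0
= 111100110100


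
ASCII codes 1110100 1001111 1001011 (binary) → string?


Codes (binary): 1110100 1001111 1001011
Per-code ASCII lookup:
  1110100 = 116  (range 97-122: lowercase, 116 - 97 = 19) → 't'
  1001111 = 79  (range 65-90: uppercase, 79 - 65 = 14) → 'O'
  1001011 = 75  (range 65-90: uppercase, 75 - 65 = 10) → 'K'
= 'tOK'


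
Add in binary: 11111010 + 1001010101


Align and add column by column (LSB to MSB, carry propagating):
  00011111010
+ 01001010101
  -----------
  col 0: 0 + 1 + 0 (carry in) = 1 → bit 1, carry out 0
  col 1: 1 + 0 + 0 (carry in) = 1 → bit 1, carry out 0
  col 2: 0 + 1 + 0 (carry in) = 1 → bit 1, carry out 0
  col 3: 1 + 0 + 0 (carry in) = 1 → bit 1, carry out 0
  col 4: 1 + 1 + 0 (carry in) = 2 → bit 0, carry out 1
  col 5: 1 + 0 + 1 (carry in) = 2 → bit 0, carry out 1
  col 6: 1 + 1 + 1 (carry in) = 3 → bit 1, carry out 1
  col 7: 1 + 0 + 1 (carry in) = 2 → bit 0, carry out 1
  col 8: 0 + 0 + 1 (carry in) = 1 → bit 1, carry out 0
  col 9: 0 + 1 + 0 (carry in) = 1 → bit 1, carry out 0
  col 10: 0 + 0 + 0 (carry in) = 0 → bit 0, carry out 0
Reading bits MSB→LSB: 01101001111
Strip leading zeros: 1101001111
= 1101001111


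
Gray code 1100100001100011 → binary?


Gray code: 1100100001100011
MSB stays the same: 1
Each subsequent bit = prev_binary XOR current_gray:
  B[1] = 1 XOR 1 = 0
  B[2] = 0 XOR 0 = 0
  B[3] = 0 XOR 0 = 0
  B[4] = 0 XOR 1 = 1
  B[5] = 1 XOR 0 = 1
  B[6] = 1 XOR 0 = 1
  B[7] = 1 XOR 0 = 1
  B[8] = 1 XOR 0 = 1
  B[9] = 1 XOR 1 = 0
  B[10] = 0 XOR 1 = 1
  B[11] = 1 XOR 0 = 1
  B[12] = 1 XOR 0 = 1
  B[13] = 1 XOR 0 = 1
  B[14] = 1 XOR 1 = 0
  B[15] = 0 XOR 1 = 1
= 1000111110111101 (36797 decimal)


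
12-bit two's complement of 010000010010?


Original: 010000010010
Step 1 - Invert all bits: 101111101101
Step 2 - Add 1: 101111101101 + 1
= 101111101110 (represents -1042)


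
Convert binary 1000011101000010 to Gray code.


Binary: 1000011101000010
Gray code: G = B XOR (B >> 1)
B >> 1 = 0100001110100001
1000011101000010 XOR 0100001110100001:
  1 XOR 0 = 1
  0 XOR 1 = 1
  0 XOR 0 = 0
  0 XOR 0 = 0
  0 XOR 0 = 0
  1 XOR 0 = 1
  1 XOR 1 = 0
  1 XOR 1 = 0
  0 XOR 1 = 1
  1 XOR 0 = 1
  0 XOR 1 = 1
  0 XOR 0 = 0
  0 XOR 0 = 0
  0 XOR 0 = 0
  1 XOR 0 = 1
  0 XOR 1 = 1
= 1100010011100011


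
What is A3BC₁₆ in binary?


Each hex digit → 4 binary bits:
  A = 1010
  3 = 0011
  B = 1011
  C = 1100
Concatenate: 1010 0011 1011 1100
= 1010001110111100


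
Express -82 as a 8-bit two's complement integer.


Original: 01010010
Step 1 - Invert all bits: 10101101
Step 2 - Add 1: 10101101 + 1
= 10101110 (represents -82)


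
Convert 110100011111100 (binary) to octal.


Group into 3-bit groups: 110100011111100
  110 = 6
  100 = 4
  011 = 3
  111 = 7
  100 = 4
= 0o64374


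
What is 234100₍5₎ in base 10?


Positional values (base 5):
  0 × 5^0 = 0 × 1 = 0
  0 × 5^1 = 0 × 5 = 0
  1 × 5^2 = 1 × 25 = 25
  4 × 5^3 = 4 × 125 = 500
  3 × 5^4 = 3 × 625 = 1875
  2 × 5^5 = 2 × 3125 = 6250
Sum = 0 + 0 + 25 + 500 + 1875 + 6250
= 8650


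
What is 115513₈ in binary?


Each octal digit → 3 binary bits:
  1 = 001
  1 = 001
  5 = 101
  5 = 101
  1 = 001
  3 = 011
Concatenate: 001 001 101 101 001 011
= 001001101101001011


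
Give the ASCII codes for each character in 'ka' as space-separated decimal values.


String: 'ka'  (2 characters)
Per-character ASCII lookup:
  'k': lowercase starts at 97: 'k' = 97 + 10 = 107
  'a': lowercase starts at 97: 'a' = 97 + 0 = 97
= 107 97


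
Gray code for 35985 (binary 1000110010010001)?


Binary: 1000110010010001
Gray code: G = B XOR (B >> 1)
B >> 1 = 0100011001001000
1000110010010001 XOR 0100011001001000:
  1 XOR 0 = 1
  0 XOR 1 = 1
  0 XOR 0 = 0
  0 XOR 0 = 0
  1 XOR 0 = 1
  1 XOR 1 = 0
  0 XOR 1 = 1
  0 XOR 0 = 0
  1 XOR 0 = 1
  0 XOR 1 = 1
  0 XOR 0 = 0
  1 XOR 0 = 1
  0 XOR 1 = 1
  0 XOR 0 = 0
  0 XOR 0 = 0
  1 XOR 0 = 1
= 1100101011011001


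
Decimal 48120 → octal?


Divide by 8 repeatedly:
48120 ÷ 8 = 6015 remainder 0
6015 ÷ 8 = 751 remainder 7
751 ÷ 8 = 93 remainder 7
93 ÷ 8 = 11 remainder 5
11 ÷ 8 = 1 remainder 3
1 ÷ 8 = 0 remainder 1
Reading remainders bottom-up:
= 0o135770


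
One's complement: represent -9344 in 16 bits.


Original: 0010010010000000
Invert all bits:
  bit 0: 0 → 1
  bit 1: 0 → 1
  bit 2: 1 → 0
  bit 3: 0 → 1
  bit 4: 0 → 1
  bit 5: 1 → 0
  bit 6: 0 → 1
  bit 7: 0 → 1
  bit 8: 1 → 0
  bit 9: 0 → 1
  bit 10: 0 → 1
  bit 11: 0 → 1
  bit 12: 0 → 1
  bit 13: 0 → 1
  bit 14: 0 → 1
  bit 15: 0 → 1
= 1101101101111111


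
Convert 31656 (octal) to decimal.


Positional values:
Position 0: 6 × 8^0 = 6
Position 1: 5 × 8^1 = 40
Position 2: 6 × 8^2 = 384
Position 3: 1 × 8^3 = 512
Position 4: 3 × 8^4 = 12288
Sum = 6 + 40 + 384 + 512 + 12288
= 13230


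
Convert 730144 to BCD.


Each digit → 4-bit binary:
  7 → 0111
  3 → 0011
  0 → 0000
  1 → 0001
  4 → 0100
  4 → 0100
= 0111 0011 0000 0001 0100 0100


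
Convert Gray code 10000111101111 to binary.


Gray code: 10000111101111
MSB stays the same: 1
Each subsequent bit = prev_binary XOR current_gray:
  B[1] = 1 XOR 0 = 1
  B[2] = 1 XOR 0 = 1
  B[3] = 1 XOR 0 = 1
  B[4] = 1 XOR 0 = 1
  B[5] = 1 XOR 1 = 0
  B[6] = 0 XOR 1 = 1
  B[7] = 1 XOR 1 = 0
  B[8] = 0 XOR 1 = 1
  B[9] = 1 XOR 0 = 1
  B[10] = 1 XOR 1 = 0
  B[11] = 0 XOR 1 = 1
  B[12] = 1 XOR 1 = 0
  B[13] = 0 XOR 1 = 1
= 11111010110101 (16053 decimal)


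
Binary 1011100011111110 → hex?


Group into 4-bit nibbles: 1011100011111110
  1011 = B
  1000 = 8
  1111 = F
  1110 = E
= 0xB8FE


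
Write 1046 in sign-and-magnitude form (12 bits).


Sign bit: 0 (positive)
Magnitude: 1046 = 10000010110
= 010000010110


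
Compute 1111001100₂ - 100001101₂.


Align and subtract column by column (LSB to MSB, borrowing when needed):
  1111001100
- 0100001101
  ----------
  col 0: (0 - 0 borrow-in) - 1 → borrow from next column: (0+2) - 1 = 1, borrow out 1
  col 1: (0 - 1 borrow-in) - 0 → borrow from next column: (-1+2) - 0 = 1, borrow out 1
  col 2: (1 - 1 borrow-in) - 1 → borrow from next column: (0+2) - 1 = 1, borrow out 1
  col 3: (1 - 1 borrow-in) - 1 → borrow from next column: (0+2) - 1 = 1, borrow out 1
  col 4: (0 - 1 borrow-in) - 0 → borrow from next column: (-1+2) - 0 = 1, borrow out 1
  col 5: (0 - 1 borrow-in) - 0 → borrow from next column: (-1+2) - 0 = 1, borrow out 1
  col 6: (1 - 1 borrow-in) - 0 → 0 - 0 = 0, borrow out 0
  col 7: (1 - 0 borrow-in) - 0 → 1 - 0 = 1, borrow out 0
  col 8: (1 - 0 borrow-in) - 1 → 1 - 1 = 0, borrow out 0
  col 9: (1 - 0 borrow-in) - 0 → 1 - 0 = 1, borrow out 0
Reading bits MSB→LSB: 1010111111
Strip leading zeros: 1010111111
= 1010111111


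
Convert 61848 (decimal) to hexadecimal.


Divide by 16 repeatedly:
61848 ÷ 16 = 3865 remainder 8 (8)
3865 ÷ 16 = 241 remainder 9 (9)
241 ÷ 16 = 15 remainder 1 (1)
15 ÷ 16 = 0 remainder 15 (F)
Reading remainders bottom-up:
= 0xF198


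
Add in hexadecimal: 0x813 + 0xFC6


Align and add column by column (LSB to MSB, each column mod 16 with carry):
  0813
+ 0FC6
  ----
  col 0: 3(3) + 6(6) + 0 (carry in) = 9 → 9(9), carry out 0
  col 1: 1(1) + C(12) + 0 (carry in) = 13 → D(13), carry out 0
  col 2: 8(8) + F(15) + 0 (carry in) = 23 → 7(7), carry out 1
  col 3: 0(0) + 0(0) + 1 (carry in) = 1 → 1(1), carry out 0
Reading digits MSB→LSB: 17D9
Strip leading zeros: 17D9
= 0x17D9


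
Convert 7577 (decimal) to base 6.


Divide by 6 repeatedly:
7577 ÷ 6 = 1262 remainder 5
1262 ÷ 6 = 210 remainder 2
210 ÷ 6 = 35 remainder 0
35 ÷ 6 = 5 remainder 5
5 ÷ 6 = 0 remainder 5
Reading remainders bottom-up:
= 55025


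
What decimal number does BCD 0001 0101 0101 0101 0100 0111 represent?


Each 4-bit group → digit:
  0001 → 1
  0101 → 5
  0101 → 5
  0101 → 5
  0100 → 4
  0111 → 7
= 155547


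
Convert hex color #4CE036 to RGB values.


Hex: #4CE036
R = 4C₁₆ = 76
G = E0₁₆ = 224
B = 36₁₆ = 54
= RGB(76, 224, 54)


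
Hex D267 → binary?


Each hex digit → 4 binary bits:
  D = 1101
  2 = 0010
  6 = 0110
  7 = 0111
Concatenate: 1101 0010 0110 0111
= 1101001001100111


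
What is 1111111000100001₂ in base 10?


Positional values:
Bit 0: 1 × 2^0 = 1
Bit 5: 1 × 2^5 = 32
Bit 9: 1 × 2^9 = 512
Bit 10: 1 × 2^10 = 1024
Bit 11: 1 × 2^11 = 2048
Bit 12: 1 × 2^12 = 4096
Bit 13: 1 × 2^13 = 8192
Bit 14: 1 × 2^14 = 16384
Bit 15: 1 × 2^15 = 32768
Sum = 1 + 32 + 512 + 1024 + 2048 + 4096 + 8192 + 16384 + 32768
= 65057


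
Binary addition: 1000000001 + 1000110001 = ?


Align and add column by column (LSB to MSB, carry propagating):
  01000000001
+ 01000110001
  -----------
  col 0: 1 + 1 + 0 (carry in) = 2 → bit 0, carry out 1
  col 1: 0 + 0 + 1 (carry in) = 1 → bit 1, carry out 0
  col 2: 0 + 0 + 0 (carry in) = 0 → bit 0, carry out 0
  col 3: 0 + 0 + 0 (carry in) = 0 → bit 0, carry out 0
  col 4: 0 + 1 + 0 (carry in) = 1 → bit 1, carry out 0
  col 5: 0 + 1 + 0 (carry in) = 1 → bit 1, carry out 0
  col 6: 0 + 0 + 0 (carry in) = 0 → bit 0, carry out 0
  col 7: 0 + 0 + 0 (carry in) = 0 → bit 0, carry out 0
  col 8: 0 + 0 + 0 (carry in) = 0 → bit 0, carry out 0
  col 9: 1 + 1 + 0 (carry in) = 2 → bit 0, carry out 1
  col 10: 0 + 0 + 1 (carry in) = 1 → bit 1, carry out 0
Reading bits MSB→LSB: 10000110010
Strip leading zeros: 10000110010
= 10000110010


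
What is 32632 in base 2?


Divide by 2 repeatedly:
32632 ÷ 2 = 16316 remainder 0
16316 ÷ 2 = 8158 remainder 0
8158 ÷ 2 = 4079 remainder 0
4079 ÷ 2 = 2039 remainder 1
2039 ÷ 2 = 1019 remainder 1
1019 ÷ 2 = 509 remainder 1
509 ÷ 2 = 254 remainder 1
254 ÷ 2 = 127 remainder 0
127 ÷ 2 = 63 remainder 1
63 ÷ 2 = 31 remainder 1
31 ÷ 2 = 15 remainder 1
15 ÷ 2 = 7 remainder 1
7 ÷ 2 = 3 remainder 1
3 ÷ 2 = 1 remainder 1
1 ÷ 2 = 0 remainder 1
Reading remainders bottom-up:
= 111111101111000


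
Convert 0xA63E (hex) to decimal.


Positional values:
Position 0: E × 16^0 = 14 × 1 = 14
Position 1: 3 × 16^1 = 3 × 16 = 48
Position 2: 6 × 16^2 = 6 × 256 = 1536
Position 3: A × 16^3 = 10 × 4096 = 40960
Sum = 14 + 48 + 1536 + 40960
= 42558


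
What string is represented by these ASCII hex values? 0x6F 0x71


Codes (hex): 0x6F 0x71
Per-code ASCII lookup:
  0x6F = 111  (range 97-122: lowercase, 111 - 97 = 14) → 'o'
  0x71 = 113  (range 97-122: lowercase, 113 - 97 = 16) → 'q'
= 'oq'


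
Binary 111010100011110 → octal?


Group into 3-bit groups: 111010100011110
  111 = 7
  010 = 2
  100 = 4
  011 = 3
  110 = 6
= 0o72436


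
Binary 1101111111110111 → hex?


Group into 4-bit nibbles: 1101111111110111
  1101 = D
  1111 = F
  1111 = F
  0111 = 7
= 0xDFF7


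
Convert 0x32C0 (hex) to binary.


Each hex digit → 4 binary bits:
  3 = 0011
  2 = 0010
  C = 1100
  0 = 0000
Concatenate: 0011 0010 1100 0000
= 0011001011000000


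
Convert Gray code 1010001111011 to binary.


Gray code: 1010001111011
MSB stays the same: 1
Each subsequent bit = prev_binary XOR current_gray:
  B[1] = 1 XOR 0 = 1
  B[2] = 1 XOR 1 = 0
  B[3] = 0 XOR 0 = 0
  B[4] = 0 XOR 0 = 0
  B[5] = 0 XOR 0 = 0
  B[6] = 0 XOR 1 = 1
  B[7] = 1 XOR 1 = 0
  B[8] = 0 XOR 1 = 1
  B[9] = 1 XOR 1 = 0
  B[10] = 0 XOR 0 = 0
  B[11] = 0 XOR 1 = 1
  B[12] = 1 XOR 1 = 0
= 1100001010010 (6226 decimal)


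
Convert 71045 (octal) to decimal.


Positional values:
Position 0: 5 × 8^0 = 5
Position 1: 4 × 8^1 = 32
Position 2: 0 × 8^2 = 0
Position 3: 1 × 8^3 = 512
Position 4: 7 × 8^4 = 28672
Sum = 5 + 32 + 0 + 512 + 28672
= 29221


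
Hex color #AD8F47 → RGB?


Hex: #AD8F47
R = AD₁₆ = 173
G = 8F₁₆ = 143
B = 47₁₆ = 71
= RGB(173, 143, 71)


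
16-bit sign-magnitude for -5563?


Sign bit: 1 (negative)
Magnitude: 5563 = 001010110111011
= 1001010110111011


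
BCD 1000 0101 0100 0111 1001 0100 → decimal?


Each 4-bit group → digit:
  1000 → 8
  0101 → 5
  0100 → 4
  0111 → 7
  1001 → 9
  0100 → 4
= 854794


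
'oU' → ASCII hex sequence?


String: 'oU'  (2 characters)
Per-character ASCII lookup:
  'o': lowercase starts at 97: 'o' = 97 + 14 = 111 → 0x6F
  'U': uppercase starts at 65: 'U' = 65 + 20 = 85 → 0x55
= 0x6F 0x55


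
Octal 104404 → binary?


Each octal digit → 3 binary bits:
  1 = 001
  0 = 000
  4 = 100
  4 = 100
  0 = 000
  4 = 100
Concatenate: 001 000 100 100 000 100
= 001000100100000100


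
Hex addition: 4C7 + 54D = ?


Align and add column by column (LSB to MSB, each column mod 16 with carry):
  04C7
+ 054D
  ----
  col 0: 7(7) + D(13) + 0 (carry in) = 20 → 4(4), carry out 1
  col 1: C(12) + 4(4) + 1 (carry in) = 17 → 1(1), carry out 1
  col 2: 4(4) + 5(5) + 1 (carry in) = 10 → A(10), carry out 0
  col 3: 0(0) + 0(0) + 0 (carry in) = 0 → 0(0), carry out 0
Reading digits MSB→LSB: 0A14
Strip leading zeros: A14
= 0xA14


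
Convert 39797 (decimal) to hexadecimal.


Divide by 16 repeatedly:
39797 ÷ 16 = 2487 remainder 5 (5)
2487 ÷ 16 = 155 remainder 7 (7)
155 ÷ 16 = 9 remainder 11 (B)
9 ÷ 16 = 0 remainder 9 (9)
Reading remainders bottom-up:
= 0x9B75


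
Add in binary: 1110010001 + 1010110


Align and add column by column (LSB to MSB, carry propagating):
  01110010001
+ 00001010110
  -----------
  col 0: 1 + 0 + 0 (carry in) = 1 → bit 1, carry out 0
  col 1: 0 + 1 + 0 (carry in) = 1 → bit 1, carry out 0
  col 2: 0 + 1 + 0 (carry in) = 1 → bit 1, carry out 0
  col 3: 0 + 0 + 0 (carry in) = 0 → bit 0, carry out 0
  col 4: 1 + 1 + 0 (carry in) = 2 → bit 0, carry out 1
  col 5: 0 + 0 + 1 (carry in) = 1 → bit 1, carry out 0
  col 6: 0 + 1 + 0 (carry in) = 1 → bit 1, carry out 0
  col 7: 1 + 0 + 0 (carry in) = 1 → bit 1, carry out 0
  col 8: 1 + 0 + 0 (carry in) = 1 → bit 1, carry out 0
  col 9: 1 + 0 + 0 (carry in) = 1 → bit 1, carry out 0
  col 10: 0 + 0 + 0 (carry in) = 0 → bit 0, carry out 0
Reading bits MSB→LSB: 01111100111
Strip leading zeros: 1111100111
= 1111100111


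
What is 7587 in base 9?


Divide by 9 repeatedly:
7587 ÷ 9 = 843 remainder 0
843 ÷ 9 = 93 remainder 6
93 ÷ 9 = 10 remainder 3
10 ÷ 9 = 1 remainder 1
1 ÷ 9 = 0 remainder 1
Reading remainders bottom-up:
= 11360


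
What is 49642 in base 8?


Divide by 8 repeatedly:
49642 ÷ 8 = 6205 remainder 2
6205 ÷ 8 = 775 remainder 5
775 ÷ 8 = 96 remainder 7
96 ÷ 8 = 12 remainder 0
12 ÷ 8 = 1 remainder 4
1 ÷ 8 = 0 remainder 1
Reading remainders bottom-up:
= 0o140752


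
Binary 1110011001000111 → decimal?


Positional values:
Bit 0: 1 × 2^0 = 1
Bit 1: 1 × 2^1 = 2
Bit 2: 1 × 2^2 = 4
Bit 6: 1 × 2^6 = 64
Bit 9: 1 × 2^9 = 512
Bit 10: 1 × 2^10 = 1024
Bit 13: 1 × 2^13 = 8192
Bit 14: 1 × 2^14 = 16384
Bit 15: 1 × 2^15 = 32768
Sum = 1 + 2 + 4 + 64 + 512 + 1024 + 8192 + 16384 + 32768
= 58951


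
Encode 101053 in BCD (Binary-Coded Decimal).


Each digit → 4-bit binary:
  1 → 0001
  0 → 0000
  1 → 0001
  0 → 0000
  5 → 0101
  3 → 0011
= 0001 0000 0001 0000 0101 0011


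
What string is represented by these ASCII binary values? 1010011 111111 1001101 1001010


Codes (binary): 1010011 111111 1001101 1001010
Per-code ASCII lookup:
  1010011 = 83  (range 65-90: uppercase, 83 - 65 = 18) → 'S'
  111111 = 63  (special character) → '?'
  1001101 = 77  (range 65-90: uppercase, 77 - 65 = 12) → 'M'
  1001010 = 74  (range 65-90: uppercase, 74 - 65 = 9) → 'J'
= 'S?MJ'


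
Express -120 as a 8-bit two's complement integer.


Original: 01111000
Step 1 - Invert all bits: 10000111
Step 2 - Add 1: 10000111 + 1
= 10001000 (represents -120)


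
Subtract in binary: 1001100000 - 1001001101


Align and subtract column by column (LSB to MSB, borrowing when needed):
  1001100000
- 1001001101
  ----------
  col 0: (0 - 0 borrow-in) - 1 → borrow from next column: (0+2) - 1 = 1, borrow out 1
  col 1: (0 - 1 borrow-in) - 0 → borrow from next column: (-1+2) - 0 = 1, borrow out 1
  col 2: (0 - 1 borrow-in) - 1 → borrow from next column: (-1+2) - 1 = 0, borrow out 1
  col 3: (0 - 1 borrow-in) - 1 → borrow from next column: (-1+2) - 1 = 0, borrow out 1
  col 4: (0 - 1 borrow-in) - 0 → borrow from next column: (-1+2) - 0 = 1, borrow out 1
  col 5: (1 - 1 borrow-in) - 0 → 0 - 0 = 0, borrow out 0
  col 6: (1 - 0 borrow-in) - 1 → 1 - 1 = 0, borrow out 0
  col 7: (0 - 0 borrow-in) - 0 → 0 - 0 = 0, borrow out 0
  col 8: (0 - 0 borrow-in) - 0 → 0 - 0 = 0, borrow out 0
  col 9: (1 - 0 borrow-in) - 1 → 1 - 1 = 0, borrow out 0
Reading bits MSB→LSB: 0000010011
Strip leading zeros: 10011
= 10011


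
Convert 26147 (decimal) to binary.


Divide by 2 repeatedly:
26147 ÷ 2 = 13073 remainder 1
13073 ÷ 2 = 6536 remainder 1
6536 ÷ 2 = 3268 remainder 0
3268 ÷ 2 = 1634 remainder 0
1634 ÷ 2 = 817 remainder 0
817 ÷ 2 = 408 remainder 1
408 ÷ 2 = 204 remainder 0
204 ÷ 2 = 102 remainder 0
102 ÷ 2 = 51 remainder 0
51 ÷ 2 = 25 remainder 1
25 ÷ 2 = 12 remainder 1
12 ÷ 2 = 6 remainder 0
6 ÷ 2 = 3 remainder 0
3 ÷ 2 = 1 remainder 1
1 ÷ 2 = 0 remainder 1
Reading remainders bottom-up:
= 110011000100011


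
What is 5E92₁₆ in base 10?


Positional values:
Position 0: 2 × 16^0 = 2 × 1 = 2
Position 1: 9 × 16^1 = 9 × 16 = 144
Position 2: E × 16^2 = 14 × 256 = 3584
Position 3: 5 × 16^3 = 5 × 4096 = 20480
Sum = 2 + 144 + 3584 + 20480
= 24210


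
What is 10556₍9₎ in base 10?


Positional values (base 9):
  6 × 9^0 = 6 × 1 = 6
  5 × 9^1 = 5 × 9 = 45
  5 × 9^2 = 5 × 81 = 405
  0 × 9^3 = 0 × 729 = 0
  1 × 9^4 = 1 × 6561 = 6561
Sum = 6 + 45 + 405 + 0 + 6561
= 7017


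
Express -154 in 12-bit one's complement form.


Original: 000010011010
Invert all bits:
  bit 0: 0 → 1
  bit 1: 0 → 1
  bit 2: 0 → 1
  bit 3: 0 → 1
  bit 4: 1 → 0
  bit 5: 0 → 1
  bit 6: 0 → 1
  bit 7: 1 → 0
  bit 8: 1 → 0
  bit 9: 0 → 1
  bit 10: 1 → 0
  bit 11: 0 → 1
= 111101100101


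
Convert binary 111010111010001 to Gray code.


Binary: 111010111010001
Gray code: G = B XOR (B >> 1)
B >> 1 = 011101011101000
111010111010001 XOR 011101011101000:
  1 XOR 0 = 1
  1 XOR 1 = 0
  1 XOR 1 = 0
  0 XOR 1 = 1
  1 XOR 0 = 1
  0 XOR 1 = 1
  1 XOR 0 = 1
  1 XOR 1 = 0
  1 XOR 1 = 0
  0 XOR 1 = 1
  1 XOR 0 = 1
  0 XOR 1 = 1
  0 XOR 0 = 0
  0 XOR 0 = 0
  1 XOR 0 = 1
= 100111100111001


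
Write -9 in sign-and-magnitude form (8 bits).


Sign bit: 1 (negative)
Magnitude: 9 = 0001001
= 10001001


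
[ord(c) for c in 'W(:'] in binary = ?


String: 'W(:'  (3 characters)
Per-character ASCII lookup:
  'W': uppercase starts at 65: 'W' = 65 + 22 = 87 → 1010111
  '(': special character: '(' = 40 → 101000
  ':': special character: ':' = 58 → 111010
= 1010111 101000 111010


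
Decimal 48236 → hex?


Divide by 16 repeatedly:
48236 ÷ 16 = 3014 remainder 12 (C)
3014 ÷ 16 = 188 remainder 6 (6)
188 ÷ 16 = 11 remainder 12 (C)
11 ÷ 16 = 0 remainder 11 (B)
Reading remainders bottom-up:
= 0xBC6C


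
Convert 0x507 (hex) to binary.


Each hex digit → 4 binary bits:
  5 = 0101
  0 = 0000
  7 = 0111
Concatenate: 0101 0000 0111
= 010100000111


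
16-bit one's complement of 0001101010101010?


Original: 0001101010101010
Invert all bits:
  bit 0: 0 → 1
  bit 1: 0 → 1
  bit 2: 0 → 1
  bit 3: 1 → 0
  bit 4: 1 → 0
  bit 5: 0 → 1
  bit 6: 1 → 0
  bit 7: 0 → 1
  bit 8: 1 → 0
  bit 9: 0 → 1
  bit 10: 1 → 0
  bit 11: 0 → 1
  bit 12: 1 → 0
  bit 13: 0 → 1
  bit 14: 1 → 0
  bit 15: 0 → 1
= 1110010101010101


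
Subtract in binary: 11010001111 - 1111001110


Align and subtract column by column (LSB to MSB, borrowing when needed):
  11010001111
- 01111001110
  -----------
  col 0: (1 - 0 borrow-in) - 0 → 1 - 0 = 1, borrow out 0
  col 1: (1 - 0 borrow-in) - 1 → 1 - 1 = 0, borrow out 0
  col 2: (1 - 0 borrow-in) - 1 → 1 - 1 = 0, borrow out 0
  col 3: (1 - 0 borrow-in) - 1 → 1 - 1 = 0, borrow out 0
  col 4: (0 - 0 borrow-in) - 0 → 0 - 0 = 0, borrow out 0
  col 5: (0 - 0 borrow-in) - 0 → 0 - 0 = 0, borrow out 0
  col 6: (0 - 0 borrow-in) - 1 → borrow from next column: (0+2) - 1 = 1, borrow out 1
  col 7: (1 - 1 borrow-in) - 1 → borrow from next column: (0+2) - 1 = 1, borrow out 1
  col 8: (0 - 1 borrow-in) - 1 → borrow from next column: (-1+2) - 1 = 0, borrow out 1
  col 9: (1 - 1 borrow-in) - 1 → borrow from next column: (0+2) - 1 = 1, borrow out 1
  col 10: (1 - 1 borrow-in) - 0 → 0 - 0 = 0, borrow out 0
Reading bits MSB→LSB: 01011000001
Strip leading zeros: 1011000001
= 1011000001


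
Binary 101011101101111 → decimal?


Positional values:
Bit 0: 1 × 2^0 = 1
Bit 1: 1 × 2^1 = 2
Bit 2: 1 × 2^2 = 4
Bit 3: 1 × 2^3 = 8
Bit 5: 1 × 2^5 = 32
Bit 6: 1 × 2^6 = 64
Bit 8: 1 × 2^8 = 256
Bit 9: 1 × 2^9 = 512
Bit 10: 1 × 2^10 = 1024
Bit 12: 1 × 2^12 = 4096
Bit 14: 1 × 2^14 = 16384
Sum = 1 + 2 + 4 + 8 + 32 + 64 + 256 + 512 + 1024 + 4096 + 16384
= 22383


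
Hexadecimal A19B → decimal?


Positional values:
Position 0: B × 16^0 = 11 × 1 = 11
Position 1: 9 × 16^1 = 9 × 16 = 144
Position 2: 1 × 16^2 = 1 × 256 = 256
Position 3: A × 16^3 = 10 × 4096 = 40960
Sum = 11 + 144 + 256 + 40960
= 41371


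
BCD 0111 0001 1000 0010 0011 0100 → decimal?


Each 4-bit group → digit:
  0111 → 7
  0001 → 1
  1000 → 8
  0010 → 2
  0011 → 3
  0100 → 4
= 718234


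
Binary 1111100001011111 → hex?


Group into 4-bit nibbles: 1111100001011111
  1111 = F
  1000 = 8
  0101 = 5
  1111 = F
= 0xF85F
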